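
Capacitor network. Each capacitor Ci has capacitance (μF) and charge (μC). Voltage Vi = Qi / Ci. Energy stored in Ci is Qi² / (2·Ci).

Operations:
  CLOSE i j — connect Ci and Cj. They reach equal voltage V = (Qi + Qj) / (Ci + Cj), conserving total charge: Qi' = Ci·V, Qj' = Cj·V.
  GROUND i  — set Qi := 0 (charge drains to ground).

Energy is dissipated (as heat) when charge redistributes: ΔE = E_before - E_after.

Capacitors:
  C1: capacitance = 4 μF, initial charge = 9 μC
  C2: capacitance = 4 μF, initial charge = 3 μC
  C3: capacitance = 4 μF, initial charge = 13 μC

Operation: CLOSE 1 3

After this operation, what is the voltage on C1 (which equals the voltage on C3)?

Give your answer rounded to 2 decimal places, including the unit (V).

Answer: 2.75 V

Derivation:
Initial: C1(4μF, Q=9μC, V=2.25V), C2(4μF, Q=3μC, V=0.75V), C3(4μF, Q=13μC, V=3.25V)
Op 1: CLOSE 1-3: Q_total=22.00, C_total=8.00, V=2.75; Q1=11.00, Q3=11.00; dissipated=1.000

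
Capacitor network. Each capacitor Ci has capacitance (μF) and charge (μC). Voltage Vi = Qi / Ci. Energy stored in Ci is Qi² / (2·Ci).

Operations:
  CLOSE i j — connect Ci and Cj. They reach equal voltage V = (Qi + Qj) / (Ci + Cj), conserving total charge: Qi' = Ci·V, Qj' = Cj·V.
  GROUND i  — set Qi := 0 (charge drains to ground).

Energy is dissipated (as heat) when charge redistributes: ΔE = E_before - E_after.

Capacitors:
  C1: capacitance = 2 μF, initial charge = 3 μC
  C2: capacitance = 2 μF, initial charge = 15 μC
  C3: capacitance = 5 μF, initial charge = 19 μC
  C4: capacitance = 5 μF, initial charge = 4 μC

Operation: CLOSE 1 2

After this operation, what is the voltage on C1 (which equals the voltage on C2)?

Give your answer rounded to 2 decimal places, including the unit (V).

Initial: C1(2μF, Q=3μC, V=1.50V), C2(2μF, Q=15μC, V=7.50V), C3(5μF, Q=19μC, V=3.80V), C4(5μF, Q=4μC, V=0.80V)
Op 1: CLOSE 1-2: Q_total=18.00, C_total=4.00, V=4.50; Q1=9.00, Q2=9.00; dissipated=18.000

Answer: 4.50 V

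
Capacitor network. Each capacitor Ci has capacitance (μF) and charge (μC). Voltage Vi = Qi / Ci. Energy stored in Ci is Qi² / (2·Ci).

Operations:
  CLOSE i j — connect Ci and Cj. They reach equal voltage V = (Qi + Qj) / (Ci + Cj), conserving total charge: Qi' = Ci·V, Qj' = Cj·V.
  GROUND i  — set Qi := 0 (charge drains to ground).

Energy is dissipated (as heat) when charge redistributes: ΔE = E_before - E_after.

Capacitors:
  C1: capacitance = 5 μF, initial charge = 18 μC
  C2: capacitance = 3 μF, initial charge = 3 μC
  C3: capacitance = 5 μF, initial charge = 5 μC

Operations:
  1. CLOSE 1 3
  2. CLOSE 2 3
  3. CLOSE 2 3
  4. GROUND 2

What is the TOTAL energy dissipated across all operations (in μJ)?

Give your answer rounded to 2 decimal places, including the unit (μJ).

Answer: 14.96 μJ

Derivation:
Initial: C1(5μF, Q=18μC, V=3.60V), C2(3μF, Q=3μC, V=1.00V), C3(5μF, Q=5μC, V=1.00V)
Op 1: CLOSE 1-3: Q_total=23.00, C_total=10.00, V=2.30; Q1=11.50, Q3=11.50; dissipated=8.450
Op 2: CLOSE 2-3: Q_total=14.50, C_total=8.00, V=1.81; Q2=5.44, Q3=9.06; dissipated=1.584
Op 3: CLOSE 2-3: Q_total=14.50, C_total=8.00, V=1.81; Q2=5.44, Q3=9.06; dissipated=0.000
Op 4: GROUND 2: Q2=0; energy lost=4.928
Total dissipated: 14.962 μJ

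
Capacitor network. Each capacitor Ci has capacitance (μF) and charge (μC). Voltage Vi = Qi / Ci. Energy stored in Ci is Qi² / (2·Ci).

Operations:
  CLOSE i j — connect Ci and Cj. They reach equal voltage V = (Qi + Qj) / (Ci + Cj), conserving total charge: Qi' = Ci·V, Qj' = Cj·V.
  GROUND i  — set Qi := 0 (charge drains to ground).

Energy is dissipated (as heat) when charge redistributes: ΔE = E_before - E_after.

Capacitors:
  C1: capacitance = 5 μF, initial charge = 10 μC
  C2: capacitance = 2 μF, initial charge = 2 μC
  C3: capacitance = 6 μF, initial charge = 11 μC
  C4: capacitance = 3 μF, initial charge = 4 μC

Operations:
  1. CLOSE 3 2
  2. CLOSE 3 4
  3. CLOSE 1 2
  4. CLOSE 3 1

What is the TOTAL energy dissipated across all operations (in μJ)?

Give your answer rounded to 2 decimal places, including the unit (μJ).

Answer: 0.89 μJ

Derivation:
Initial: C1(5μF, Q=10μC, V=2.00V), C2(2μF, Q=2μC, V=1.00V), C3(6μF, Q=11μC, V=1.83V), C4(3μF, Q=4μC, V=1.33V)
Op 1: CLOSE 3-2: Q_total=13.00, C_total=8.00, V=1.62; Q3=9.75, Q2=3.25; dissipated=0.521
Op 2: CLOSE 3-4: Q_total=13.75, C_total=9.00, V=1.53; Q3=9.17, Q4=4.58; dissipated=0.085
Op 3: CLOSE 1-2: Q_total=13.25, C_total=7.00, V=1.89; Q1=9.46, Q2=3.79; dissipated=0.100
Op 4: CLOSE 3-1: Q_total=18.63, C_total=11.00, V=1.69; Q3=10.16, Q1=8.47; dissipated=0.182
Total dissipated: 0.888 μJ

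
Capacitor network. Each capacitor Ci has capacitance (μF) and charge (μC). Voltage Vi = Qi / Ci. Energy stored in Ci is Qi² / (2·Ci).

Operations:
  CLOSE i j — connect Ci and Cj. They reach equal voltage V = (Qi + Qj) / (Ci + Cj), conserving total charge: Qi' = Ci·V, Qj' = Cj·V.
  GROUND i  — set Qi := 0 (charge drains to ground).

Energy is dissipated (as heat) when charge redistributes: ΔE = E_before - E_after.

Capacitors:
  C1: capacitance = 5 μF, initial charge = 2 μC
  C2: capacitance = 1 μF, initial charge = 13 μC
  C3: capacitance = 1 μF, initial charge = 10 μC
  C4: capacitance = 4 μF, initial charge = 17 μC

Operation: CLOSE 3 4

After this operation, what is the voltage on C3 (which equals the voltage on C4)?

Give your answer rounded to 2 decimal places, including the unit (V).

Answer: 5.40 V

Derivation:
Initial: C1(5μF, Q=2μC, V=0.40V), C2(1μF, Q=13μC, V=13.00V), C3(1μF, Q=10μC, V=10.00V), C4(4μF, Q=17μC, V=4.25V)
Op 1: CLOSE 3-4: Q_total=27.00, C_total=5.00, V=5.40; Q3=5.40, Q4=21.60; dissipated=13.225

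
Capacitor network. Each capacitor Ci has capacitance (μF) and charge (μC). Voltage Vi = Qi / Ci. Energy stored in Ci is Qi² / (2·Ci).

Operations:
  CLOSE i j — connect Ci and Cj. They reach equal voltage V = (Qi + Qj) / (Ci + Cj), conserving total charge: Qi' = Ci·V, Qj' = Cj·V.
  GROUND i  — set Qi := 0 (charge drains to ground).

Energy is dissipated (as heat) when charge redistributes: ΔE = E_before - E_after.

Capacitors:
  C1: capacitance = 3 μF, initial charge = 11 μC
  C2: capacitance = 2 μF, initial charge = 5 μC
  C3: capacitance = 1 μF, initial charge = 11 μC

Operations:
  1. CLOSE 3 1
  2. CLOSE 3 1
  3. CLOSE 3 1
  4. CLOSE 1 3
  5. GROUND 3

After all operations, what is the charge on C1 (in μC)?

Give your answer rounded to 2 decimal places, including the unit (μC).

Answer: 16.50 μC

Derivation:
Initial: C1(3μF, Q=11μC, V=3.67V), C2(2μF, Q=5μC, V=2.50V), C3(1μF, Q=11μC, V=11.00V)
Op 1: CLOSE 3-1: Q_total=22.00, C_total=4.00, V=5.50; Q3=5.50, Q1=16.50; dissipated=20.167
Op 2: CLOSE 3-1: Q_total=22.00, C_total=4.00, V=5.50; Q3=5.50, Q1=16.50; dissipated=0.000
Op 3: CLOSE 3-1: Q_total=22.00, C_total=4.00, V=5.50; Q3=5.50, Q1=16.50; dissipated=0.000
Op 4: CLOSE 1-3: Q_total=22.00, C_total=4.00, V=5.50; Q1=16.50, Q3=5.50; dissipated=0.000
Op 5: GROUND 3: Q3=0; energy lost=15.125
Final charges: Q1=16.50, Q2=5.00, Q3=0.00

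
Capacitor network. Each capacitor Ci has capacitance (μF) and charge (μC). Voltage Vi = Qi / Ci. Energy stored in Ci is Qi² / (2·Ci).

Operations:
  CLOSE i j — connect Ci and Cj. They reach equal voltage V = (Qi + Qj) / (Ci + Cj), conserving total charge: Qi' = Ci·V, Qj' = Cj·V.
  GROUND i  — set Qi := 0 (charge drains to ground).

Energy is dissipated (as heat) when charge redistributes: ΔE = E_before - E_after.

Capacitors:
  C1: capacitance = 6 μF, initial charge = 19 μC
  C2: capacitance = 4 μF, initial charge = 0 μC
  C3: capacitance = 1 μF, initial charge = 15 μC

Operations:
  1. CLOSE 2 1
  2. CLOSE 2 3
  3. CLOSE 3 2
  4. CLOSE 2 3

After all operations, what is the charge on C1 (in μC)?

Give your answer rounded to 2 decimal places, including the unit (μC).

Answer: 11.40 μC

Derivation:
Initial: C1(6μF, Q=19μC, V=3.17V), C2(4μF, Q=0μC, V=0.00V), C3(1μF, Q=15μC, V=15.00V)
Op 1: CLOSE 2-1: Q_total=19.00, C_total=10.00, V=1.90; Q2=7.60, Q1=11.40; dissipated=12.033
Op 2: CLOSE 2-3: Q_total=22.60, C_total=5.00, V=4.52; Q2=18.08, Q3=4.52; dissipated=68.644
Op 3: CLOSE 3-2: Q_total=22.60, C_total=5.00, V=4.52; Q3=4.52, Q2=18.08; dissipated=0.000
Op 4: CLOSE 2-3: Q_total=22.60, C_total=5.00, V=4.52; Q2=18.08, Q3=4.52; dissipated=0.000
Final charges: Q1=11.40, Q2=18.08, Q3=4.52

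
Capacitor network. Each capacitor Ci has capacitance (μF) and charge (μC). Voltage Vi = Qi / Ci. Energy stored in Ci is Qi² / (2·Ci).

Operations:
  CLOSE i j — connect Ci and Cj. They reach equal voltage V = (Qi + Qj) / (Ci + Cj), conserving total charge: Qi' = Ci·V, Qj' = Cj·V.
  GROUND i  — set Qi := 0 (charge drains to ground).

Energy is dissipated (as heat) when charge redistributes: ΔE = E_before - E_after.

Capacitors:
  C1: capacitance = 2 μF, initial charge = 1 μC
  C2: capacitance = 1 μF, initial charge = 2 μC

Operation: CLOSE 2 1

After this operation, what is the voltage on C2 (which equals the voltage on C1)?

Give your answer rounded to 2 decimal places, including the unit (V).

Answer: 1.00 V

Derivation:
Initial: C1(2μF, Q=1μC, V=0.50V), C2(1μF, Q=2μC, V=2.00V)
Op 1: CLOSE 2-1: Q_total=3.00, C_total=3.00, V=1.00; Q2=1.00, Q1=2.00; dissipated=0.750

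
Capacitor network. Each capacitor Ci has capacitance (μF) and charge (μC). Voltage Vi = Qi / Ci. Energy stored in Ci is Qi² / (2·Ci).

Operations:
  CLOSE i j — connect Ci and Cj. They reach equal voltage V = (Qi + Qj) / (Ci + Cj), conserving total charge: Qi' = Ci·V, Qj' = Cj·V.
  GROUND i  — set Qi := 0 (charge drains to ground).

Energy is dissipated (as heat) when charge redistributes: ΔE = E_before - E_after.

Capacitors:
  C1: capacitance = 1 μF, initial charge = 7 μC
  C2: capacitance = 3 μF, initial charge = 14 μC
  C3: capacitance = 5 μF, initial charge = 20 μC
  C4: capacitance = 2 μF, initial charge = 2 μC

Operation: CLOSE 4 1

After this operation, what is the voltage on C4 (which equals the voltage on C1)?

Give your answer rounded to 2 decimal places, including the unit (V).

Answer: 3.00 V

Derivation:
Initial: C1(1μF, Q=7μC, V=7.00V), C2(3μF, Q=14μC, V=4.67V), C3(5μF, Q=20μC, V=4.00V), C4(2μF, Q=2μC, V=1.00V)
Op 1: CLOSE 4-1: Q_total=9.00, C_total=3.00, V=3.00; Q4=6.00, Q1=3.00; dissipated=12.000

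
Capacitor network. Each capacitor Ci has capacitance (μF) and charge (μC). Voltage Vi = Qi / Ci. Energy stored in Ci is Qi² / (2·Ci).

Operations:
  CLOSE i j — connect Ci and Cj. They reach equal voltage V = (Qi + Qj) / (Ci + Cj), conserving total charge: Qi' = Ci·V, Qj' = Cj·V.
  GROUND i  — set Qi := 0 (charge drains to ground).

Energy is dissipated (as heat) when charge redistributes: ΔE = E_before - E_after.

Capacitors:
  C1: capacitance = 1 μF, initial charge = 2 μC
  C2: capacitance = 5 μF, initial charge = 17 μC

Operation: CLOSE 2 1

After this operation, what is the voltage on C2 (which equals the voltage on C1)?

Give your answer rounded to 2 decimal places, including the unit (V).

Answer: 3.17 V

Derivation:
Initial: C1(1μF, Q=2μC, V=2.00V), C2(5μF, Q=17μC, V=3.40V)
Op 1: CLOSE 2-1: Q_total=19.00, C_total=6.00, V=3.17; Q2=15.83, Q1=3.17; dissipated=0.817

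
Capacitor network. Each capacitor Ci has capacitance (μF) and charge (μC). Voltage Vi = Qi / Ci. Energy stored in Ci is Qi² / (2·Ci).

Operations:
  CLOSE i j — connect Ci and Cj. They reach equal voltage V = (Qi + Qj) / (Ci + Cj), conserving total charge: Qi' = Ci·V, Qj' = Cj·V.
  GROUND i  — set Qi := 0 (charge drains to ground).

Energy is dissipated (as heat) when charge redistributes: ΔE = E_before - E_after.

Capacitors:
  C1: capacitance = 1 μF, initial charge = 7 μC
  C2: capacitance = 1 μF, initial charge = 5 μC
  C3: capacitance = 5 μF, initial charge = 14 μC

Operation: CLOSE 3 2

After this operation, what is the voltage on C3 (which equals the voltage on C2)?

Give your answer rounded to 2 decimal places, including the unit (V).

Answer: 3.17 V

Derivation:
Initial: C1(1μF, Q=7μC, V=7.00V), C2(1μF, Q=5μC, V=5.00V), C3(5μF, Q=14μC, V=2.80V)
Op 1: CLOSE 3-2: Q_total=19.00, C_total=6.00, V=3.17; Q3=15.83, Q2=3.17; dissipated=2.017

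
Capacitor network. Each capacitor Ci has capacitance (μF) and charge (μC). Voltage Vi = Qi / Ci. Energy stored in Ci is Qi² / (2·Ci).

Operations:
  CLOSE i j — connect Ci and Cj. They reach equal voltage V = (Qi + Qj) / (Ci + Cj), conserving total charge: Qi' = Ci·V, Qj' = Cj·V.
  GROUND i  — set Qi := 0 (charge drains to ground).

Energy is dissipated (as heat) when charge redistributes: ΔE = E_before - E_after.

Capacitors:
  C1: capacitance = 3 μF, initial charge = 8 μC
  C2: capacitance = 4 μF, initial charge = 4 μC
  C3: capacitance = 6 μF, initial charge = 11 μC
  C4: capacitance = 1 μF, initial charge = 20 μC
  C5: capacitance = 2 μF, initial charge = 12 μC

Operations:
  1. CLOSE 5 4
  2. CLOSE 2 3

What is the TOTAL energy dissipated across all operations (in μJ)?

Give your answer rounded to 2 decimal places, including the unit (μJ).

Answer: 66.17 μJ

Derivation:
Initial: C1(3μF, Q=8μC, V=2.67V), C2(4μF, Q=4μC, V=1.00V), C3(6μF, Q=11μC, V=1.83V), C4(1μF, Q=20μC, V=20.00V), C5(2μF, Q=12μC, V=6.00V)
Op 1: CLOSE 5-4: Q_total=32.00, C_total=3.00, V=10.67; Q5=21.33, Q4=10.67; dissipated=65.333
Op 2: CLOSE 2-3: Q_total=15.00, C_total=10.00, V=1.50; Q2=6.00, Q3=9.00; dissipated=0.833
Total dissipated: 66.167 μJ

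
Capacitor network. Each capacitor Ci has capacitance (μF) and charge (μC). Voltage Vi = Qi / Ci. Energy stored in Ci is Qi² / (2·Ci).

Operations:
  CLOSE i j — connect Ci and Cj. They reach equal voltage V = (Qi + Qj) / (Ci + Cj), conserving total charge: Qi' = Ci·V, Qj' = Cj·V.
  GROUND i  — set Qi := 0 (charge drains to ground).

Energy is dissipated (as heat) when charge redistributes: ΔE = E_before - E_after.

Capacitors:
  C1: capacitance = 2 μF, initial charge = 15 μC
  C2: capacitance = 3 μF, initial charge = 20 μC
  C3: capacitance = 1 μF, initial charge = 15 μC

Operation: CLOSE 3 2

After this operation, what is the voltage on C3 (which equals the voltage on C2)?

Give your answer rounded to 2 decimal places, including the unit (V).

Answer: 8.75 V

Derivation:
Initial: C1(2μF, Q=15μC, V=7.50V), C2(3μF, Q=20μC, V=6.67V), C3(1μF, Q=15μC, V=15.00V)
Op 1: CLOSE 3-2: Q_total=35.00, C_total=4.00, V=8.75; Q3=8.75, Q2=26.25; dissipated=26.042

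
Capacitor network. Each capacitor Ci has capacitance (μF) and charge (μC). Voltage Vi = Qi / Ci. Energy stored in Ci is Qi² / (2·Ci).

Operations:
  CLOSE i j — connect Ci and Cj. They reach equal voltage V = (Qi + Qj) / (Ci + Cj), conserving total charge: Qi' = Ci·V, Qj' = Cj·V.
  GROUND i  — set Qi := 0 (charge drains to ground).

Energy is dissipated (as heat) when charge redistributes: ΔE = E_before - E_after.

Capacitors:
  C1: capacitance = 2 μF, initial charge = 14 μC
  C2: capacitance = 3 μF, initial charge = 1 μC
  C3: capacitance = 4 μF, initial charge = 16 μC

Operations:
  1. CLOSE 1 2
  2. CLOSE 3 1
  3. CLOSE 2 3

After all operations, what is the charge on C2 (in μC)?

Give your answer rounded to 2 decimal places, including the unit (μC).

Initial: C1(2μF, Q=14μC, V=7.00V), C2(3μF, Q=1μC, V=0.33V), C3(4μF, Q=16μC, V=4.00V)
Op 1: CLOSE 1-2: Q_total=15.00, C_total=5.00, V=3.00; Q1=6.00, Q2=9.00; dissipated=26.667
Op 2: CLOSE 3-1: Q_total=22.00, C_total=6.00, V=3.67; Q3=14.67, Q1=7.33; dissipated=0.667
Op 3: CLOSE 2-3: Q_total=23.67, C_total=7.00, V=3.38; Q2=10.14, Q3=13.52; dissipated=0.381
Final charges: Q1=7.33, Q2=10.14, Q3=13.52

Answer: 10.14 μC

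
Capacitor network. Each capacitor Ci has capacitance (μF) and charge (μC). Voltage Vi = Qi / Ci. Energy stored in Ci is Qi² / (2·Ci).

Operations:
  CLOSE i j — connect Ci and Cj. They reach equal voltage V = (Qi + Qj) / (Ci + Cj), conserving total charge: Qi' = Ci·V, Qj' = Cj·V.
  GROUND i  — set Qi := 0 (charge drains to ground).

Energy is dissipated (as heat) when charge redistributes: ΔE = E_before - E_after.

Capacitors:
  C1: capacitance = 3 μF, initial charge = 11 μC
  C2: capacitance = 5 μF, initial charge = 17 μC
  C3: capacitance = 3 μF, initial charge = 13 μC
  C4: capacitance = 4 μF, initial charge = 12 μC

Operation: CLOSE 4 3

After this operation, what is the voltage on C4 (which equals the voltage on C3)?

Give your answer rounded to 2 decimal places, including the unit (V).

Initial: C1(3μF, Q=11μC, V=3.67V), C2(5μF, Q=17μC, V=3.40V), C3(3μF, Q=13μC, V=4.33V), C4(4μF, Q=12μC, V=3.00V)
Op 1: CLOSE 4-3: Q_total=25.00, C_total=7.00, V=3.57; Q4=14.29, Q3=10.71; dissipated=1.524

Answer: 3.57 V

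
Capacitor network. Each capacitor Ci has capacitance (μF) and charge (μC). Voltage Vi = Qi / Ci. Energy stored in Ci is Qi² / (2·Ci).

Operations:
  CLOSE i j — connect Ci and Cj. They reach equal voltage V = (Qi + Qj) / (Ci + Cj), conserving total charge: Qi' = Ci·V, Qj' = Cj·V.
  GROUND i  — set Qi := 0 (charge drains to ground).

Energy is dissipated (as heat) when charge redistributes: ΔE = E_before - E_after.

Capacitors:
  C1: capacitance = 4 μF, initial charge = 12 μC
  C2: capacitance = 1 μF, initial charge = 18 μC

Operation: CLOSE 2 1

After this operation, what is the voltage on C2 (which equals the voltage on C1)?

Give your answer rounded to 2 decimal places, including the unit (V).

Initial: C1(4μF, Q=12μC, V=3.00V), C2(1μF, Q=18μC, V=18.00V)
Op 1: CLOSE 2-1: Q_total=30.00, C_total=5.00, V=6.00; Q2=6.00, Q1=24.00; dissipated=90.000

Answer: 6.00 V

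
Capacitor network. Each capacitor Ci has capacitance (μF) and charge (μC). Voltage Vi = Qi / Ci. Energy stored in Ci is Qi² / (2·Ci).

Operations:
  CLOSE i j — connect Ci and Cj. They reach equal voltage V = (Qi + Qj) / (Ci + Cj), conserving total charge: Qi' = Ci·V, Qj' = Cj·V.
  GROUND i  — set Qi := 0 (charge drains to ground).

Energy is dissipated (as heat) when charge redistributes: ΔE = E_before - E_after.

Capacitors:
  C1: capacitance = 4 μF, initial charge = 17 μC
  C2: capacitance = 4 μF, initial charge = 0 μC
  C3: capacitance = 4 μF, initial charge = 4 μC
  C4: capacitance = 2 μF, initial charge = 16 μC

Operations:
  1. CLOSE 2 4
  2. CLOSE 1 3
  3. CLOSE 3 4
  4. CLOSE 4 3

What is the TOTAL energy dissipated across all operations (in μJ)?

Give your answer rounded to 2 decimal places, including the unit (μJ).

Initial: C1(4μF, Q=17μC, V=4.25V), C2(4μF, Q=0μC, V=0.00V), C3(4μF, Q=4μC, V=1.00V), C4(2μF, Q=16μC, V=8.00V)
Op 1: CLOSE 2-4: Q_total=16.00, C_total=6.00, V=2.67; Q2=10.67, Q4=5.33; dissipated=42.667
Op 2: CLOSE 1-3: Q_total=21.00, C_total=8.00, V=2.62; Q1=10.50, Q3=10.50; dissipated=10.562
Op 3: CLOSE 3-4: Q_total=15.83, C_total=6.00, V=2.64; Q3=10.56, Q4=5.28; dissipated=0.001
Op 4: CLOSE 4-3: Q_total=15.83, C_total=6.00, V=2.64; Q4=5.28, Q3=10.56; dissipated=0.000
Total dissipated: 53.230 μJ

Answer: 53.23 μJ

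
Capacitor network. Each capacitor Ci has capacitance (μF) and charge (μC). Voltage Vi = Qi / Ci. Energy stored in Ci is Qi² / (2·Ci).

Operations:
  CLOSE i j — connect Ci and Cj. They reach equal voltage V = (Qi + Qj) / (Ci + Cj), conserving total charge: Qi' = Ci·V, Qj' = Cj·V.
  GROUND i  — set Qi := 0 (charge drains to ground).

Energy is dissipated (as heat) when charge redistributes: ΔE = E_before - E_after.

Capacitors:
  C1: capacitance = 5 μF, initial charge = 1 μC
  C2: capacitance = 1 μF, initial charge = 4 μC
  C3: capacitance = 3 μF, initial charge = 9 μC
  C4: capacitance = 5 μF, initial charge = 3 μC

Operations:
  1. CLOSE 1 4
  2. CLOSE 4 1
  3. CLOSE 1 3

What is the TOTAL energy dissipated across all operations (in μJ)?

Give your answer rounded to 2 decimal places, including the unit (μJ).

Answer: 6.54 μJ

Derivation:
Initial: C1(5μF, Q=1μC, V=0.20V), C2(1μF, Q=4μC, V=4.00V), C3(3μF, Q=9μC, V=3.00V), C4(5μF, Q=3μC, V=0.60V)
Op 1: CLOSE 1-4: Q_total=4.00, C_total=10.00, V=0.40; Q1=2.00, Q4=2.00; dissipated=0.200
Op 2: CLOSE 4-1: Q_total=4.00, C_total=10.00, V=0.40; Q4=2.00, Q1=2.00; dissipated=0.000
Op 3: CLOSE 1-3: Q_total=11.00, C_total=8.00, V=1.38; Q1=6.88, Q3=4.12; dissipated=6.338
Total dissipated: 6.537 μJ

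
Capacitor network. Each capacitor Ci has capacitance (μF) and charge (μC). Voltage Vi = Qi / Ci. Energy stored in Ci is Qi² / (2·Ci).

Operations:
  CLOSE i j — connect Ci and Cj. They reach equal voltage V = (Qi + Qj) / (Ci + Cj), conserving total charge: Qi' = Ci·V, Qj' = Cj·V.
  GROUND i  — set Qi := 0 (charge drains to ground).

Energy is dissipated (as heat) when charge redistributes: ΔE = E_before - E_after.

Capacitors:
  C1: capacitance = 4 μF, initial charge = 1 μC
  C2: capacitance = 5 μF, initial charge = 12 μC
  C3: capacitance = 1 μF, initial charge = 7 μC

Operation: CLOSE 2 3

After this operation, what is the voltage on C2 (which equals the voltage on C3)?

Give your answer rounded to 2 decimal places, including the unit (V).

Initial: C1(4μF, Q=1μC, V=0.25V), C2(5μF, Q=12μC, V=2.40V), C3(1μF, Q=7μC, V=7.00V)
Op 1: CLOSE 2-3: Q_total=19.00, C_total=6.00, V=3.17; Q2=15.83, Q3=3.17; dissipated=8.817

Answer: 3.17 V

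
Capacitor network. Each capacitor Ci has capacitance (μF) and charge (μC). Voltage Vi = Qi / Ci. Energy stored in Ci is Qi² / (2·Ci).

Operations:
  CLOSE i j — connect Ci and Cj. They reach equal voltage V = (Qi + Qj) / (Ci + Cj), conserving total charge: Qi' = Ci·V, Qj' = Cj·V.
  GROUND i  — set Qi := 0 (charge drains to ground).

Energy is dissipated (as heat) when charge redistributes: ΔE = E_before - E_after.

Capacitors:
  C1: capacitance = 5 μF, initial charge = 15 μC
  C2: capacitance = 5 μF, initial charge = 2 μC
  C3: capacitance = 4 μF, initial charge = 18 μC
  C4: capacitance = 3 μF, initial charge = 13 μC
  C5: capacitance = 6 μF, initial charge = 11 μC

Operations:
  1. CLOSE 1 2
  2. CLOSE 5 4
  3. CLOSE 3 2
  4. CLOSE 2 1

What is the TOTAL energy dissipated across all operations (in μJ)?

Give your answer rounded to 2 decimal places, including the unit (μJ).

Answer: 25.35 μJ

Derivation:
Initial: C1(5μF, Q=15μC, V=3.00V), C2(5μF, Q=2μC, V=0.40V), C3(4μF, Q=18μC, V=4.50V), C4(3μF, Q=13μC, V=4.33V), C5(6μF, Q=11μC, V=1.83V)
Op 1: CLOSE 1-2: Q_total=17.00, C_total=10.00, V=1.70; Q1=8.50, Q2=8.50; dissipated=8.450
Op 2: CLOSE 5-4: Q_total=24.00, C_total=9.00, V=2.67; Q5=16.00, Q4=8.00; dissipated=6.250
Op 3: CLOSE 3-2: Q_total=26.50, C_total=9.00, V=2.94; Q3=11.78, Q2=14.72; dissipated=8.711
Op 4: CLOSE 2-1: Q_total=23.22, C_total=10.00, V=2.32; Q2=11.61, Q1=11.61; dissipated=1.936
Total dissipated: 25.347 μJ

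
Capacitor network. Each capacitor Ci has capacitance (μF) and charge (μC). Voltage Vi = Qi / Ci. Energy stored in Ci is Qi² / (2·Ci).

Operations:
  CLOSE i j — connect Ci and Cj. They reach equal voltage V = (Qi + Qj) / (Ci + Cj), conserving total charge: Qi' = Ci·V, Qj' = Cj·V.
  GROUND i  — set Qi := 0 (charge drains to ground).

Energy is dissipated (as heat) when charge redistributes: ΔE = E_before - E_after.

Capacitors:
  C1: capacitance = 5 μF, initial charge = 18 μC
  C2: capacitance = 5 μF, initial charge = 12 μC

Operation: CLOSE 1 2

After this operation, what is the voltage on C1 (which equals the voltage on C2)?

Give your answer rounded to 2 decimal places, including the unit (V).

Initial: C1(5μF, Q=18μC, V=3.60V), C2(5μF, Q=12μC, V=2.40V)
Op 1: CLOSE 1-2: Q_total=30.00, C_total=10.00, V=3.00; Q1=15.00, Q2=15.00; dissipated=1.800

Answer: 3.00 V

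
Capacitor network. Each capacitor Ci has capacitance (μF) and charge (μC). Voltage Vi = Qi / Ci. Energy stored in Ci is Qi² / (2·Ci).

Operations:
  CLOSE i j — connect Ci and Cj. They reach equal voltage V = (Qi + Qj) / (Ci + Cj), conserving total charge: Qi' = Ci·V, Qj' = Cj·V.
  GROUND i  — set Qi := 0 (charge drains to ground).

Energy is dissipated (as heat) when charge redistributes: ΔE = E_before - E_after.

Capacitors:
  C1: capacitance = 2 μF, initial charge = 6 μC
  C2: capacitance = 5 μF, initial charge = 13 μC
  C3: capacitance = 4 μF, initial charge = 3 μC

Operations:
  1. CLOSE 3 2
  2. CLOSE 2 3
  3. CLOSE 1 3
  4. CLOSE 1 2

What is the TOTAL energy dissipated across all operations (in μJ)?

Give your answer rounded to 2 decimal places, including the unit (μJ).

Answer: 4.92 μJ

Derivation:
Initial: C1(2μF, Q=6μC, V=3.00V), C2(5μF, Q=13μC, V=2.60V), C3(4μF, Q=3μC, V=0.75V)
Op 1: CLOSE 3-2: Q_total=16.00, C_total=9.00, V=1.78; Q3=7.11, Q2=8.89; dissipated=3.803
Op 2: CLOSE 2-3: Q_total=16.00, C_total=9.00, V=1.78; Q2=8.89, Q3=7.11; dissipated=0.000
Op 3: CLOSE 1-3: Q_total=13.11, C_total=6.00, V=2.19; Q1=4.37, Q3=8.74; dissipated=0.996
Op 4: CLOSE 1-2: Q_total=13.26, C_total=7.00, V=1.89; Q1=3.79, Q2=9.47; dissipated=0.119
Total dissipated: 4.917 μJ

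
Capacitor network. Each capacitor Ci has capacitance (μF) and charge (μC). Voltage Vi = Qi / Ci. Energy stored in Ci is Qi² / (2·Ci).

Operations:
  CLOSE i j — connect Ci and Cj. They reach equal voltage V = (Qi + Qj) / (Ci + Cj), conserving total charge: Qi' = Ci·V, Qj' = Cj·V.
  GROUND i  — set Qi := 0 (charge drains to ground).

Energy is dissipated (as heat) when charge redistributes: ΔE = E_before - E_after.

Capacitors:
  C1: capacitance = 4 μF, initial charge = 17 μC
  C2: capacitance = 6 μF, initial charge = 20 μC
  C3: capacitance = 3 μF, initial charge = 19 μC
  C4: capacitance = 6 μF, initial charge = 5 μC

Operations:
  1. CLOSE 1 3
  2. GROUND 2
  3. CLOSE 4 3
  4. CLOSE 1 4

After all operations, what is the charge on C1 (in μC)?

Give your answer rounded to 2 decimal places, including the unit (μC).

Answer: 13.68 μC

Derivation:
Initial: C1(4μF, Q=17μC, V=4.25V), C2(6μF, Q=20μC, V=3.33V), C3(3μF, Q=19μC, V=6.33V), C4(6μF, Q=5μC, V=0.83V)
Op 1: CLOSE 1-3: Q_total=36.00, C_total=7.00, V=5.14; Q1=20.57, Q3=15.43; dissipated=3.720
Op 2: GROUND 2: Q2=0; energy lost=33.333
Op 3: CLOSE 4-3: Q_total=20.43, C_total=9.00, V=2.27; Q4=13.62, Q3=6.81; dissipated=18.572
Op 4: CLOSE 1-4: Q_total=34.19, C_total=10.00, V=3.42; Q1=13.68, Q4=20.51; dissipated=9.905
Final charges: Q1=13.68, Q2=0.00, Q3=6.81, Q4=20.51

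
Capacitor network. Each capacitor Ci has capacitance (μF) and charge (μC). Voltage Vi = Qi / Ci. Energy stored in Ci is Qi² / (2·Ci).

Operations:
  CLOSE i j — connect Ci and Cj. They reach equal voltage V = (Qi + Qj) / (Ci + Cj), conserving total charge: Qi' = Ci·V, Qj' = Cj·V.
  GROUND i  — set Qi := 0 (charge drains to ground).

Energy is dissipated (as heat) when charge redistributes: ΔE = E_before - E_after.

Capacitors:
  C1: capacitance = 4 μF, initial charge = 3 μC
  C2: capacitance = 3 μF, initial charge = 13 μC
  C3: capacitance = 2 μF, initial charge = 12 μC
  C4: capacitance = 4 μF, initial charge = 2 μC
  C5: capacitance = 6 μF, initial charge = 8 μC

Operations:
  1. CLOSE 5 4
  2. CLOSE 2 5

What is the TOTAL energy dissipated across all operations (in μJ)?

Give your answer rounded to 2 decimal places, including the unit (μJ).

Initial: C1(4μF, Q=3μC, V=0.75V), C2(3μF, Q=13μC, V=4.33V), C3(2μF, Q=12μC, V=6.00V), C4(4μF, Q=2μC, V=0.50V), C5(6μF, Q=8μC, V=1.33V)
Op 1: CLOSE 5-4: Q_total=10.00, C_total=10.00, V=1.00; Q5=6.00, Q4=4.00; dissipated=0.833
Op 2: CLOSE 2-5: Q_total=19.00, C_total=9.00, V=2.11; Q2=6.33, Q5=12.67; dissipated=11.111
Total dissipated: 11.944 μJ

Answer: 11.94 μJ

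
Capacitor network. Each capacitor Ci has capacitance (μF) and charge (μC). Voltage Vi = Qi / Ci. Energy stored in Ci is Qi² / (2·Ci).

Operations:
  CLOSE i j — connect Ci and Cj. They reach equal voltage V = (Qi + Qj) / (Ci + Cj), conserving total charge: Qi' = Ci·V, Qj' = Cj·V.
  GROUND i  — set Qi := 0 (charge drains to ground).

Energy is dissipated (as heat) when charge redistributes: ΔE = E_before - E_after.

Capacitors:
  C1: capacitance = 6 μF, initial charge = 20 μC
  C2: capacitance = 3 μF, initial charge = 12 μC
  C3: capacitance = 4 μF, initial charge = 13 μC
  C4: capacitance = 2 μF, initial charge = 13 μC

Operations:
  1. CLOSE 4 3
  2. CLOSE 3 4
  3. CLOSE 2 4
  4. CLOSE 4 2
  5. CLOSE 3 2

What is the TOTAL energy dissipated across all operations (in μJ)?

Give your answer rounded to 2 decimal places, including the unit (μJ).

Initial: C1(6μF, Q=20μC, V=3.33V), C2(3μF, Q=12μC, V=4.00V), C3(4μF, Q=13μC, V=3.25V), C4(2μF, Q=13μC, V=6.50V)
Op 1: CLOSE 4-3: Q_total=26.00, C_total=6.00, V=4.33; Q4=8.67, Q3=17.33; dissipated=7.042
Op 2: CLOSE 3-4: Q_total=26.00, C_total=6.00, V=4.33; Q3=17.33, Q4=8.67; dissipated=0.000
Op 3: CLOSE 2-4: Q_total=20.67, C_total=5.00, V=4.13; Q2=12.40, Q4=8.27; dissipated=0.067
Op 4: CLOSE 4-2: Q_total=20.67, C_total=5.00, V=4.13; Q4=8.27, Q2=12.40; dissipated=0.000
Op 5: CLOSE 3-2: Q_total=29.73, C_total=7.00, V=4.25; Q3=16.99, Q2=12.74; dissipated=0.034
Total dissipated: 7.143 μJ

Answer: 7.14 μJ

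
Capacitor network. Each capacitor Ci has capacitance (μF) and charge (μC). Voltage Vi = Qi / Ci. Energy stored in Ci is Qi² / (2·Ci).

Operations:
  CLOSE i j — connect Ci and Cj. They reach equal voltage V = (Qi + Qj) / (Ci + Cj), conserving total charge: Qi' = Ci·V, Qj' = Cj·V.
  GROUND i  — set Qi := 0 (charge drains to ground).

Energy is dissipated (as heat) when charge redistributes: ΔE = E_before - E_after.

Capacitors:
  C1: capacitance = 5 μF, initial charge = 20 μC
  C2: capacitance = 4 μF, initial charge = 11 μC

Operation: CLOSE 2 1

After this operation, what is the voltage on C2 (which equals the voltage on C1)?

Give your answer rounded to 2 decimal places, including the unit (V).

Initial: C1(5μF, Q=20μC, V=4.00V), C2(4μF, Q=11μC, V=2.75V)
Op 1: CLOSE 2-1: Q_total=31.00, C_total=9.00, V=3.44; Q2=13.78, Q1=17.22; dissipated=1.736

Answer: 3.44 V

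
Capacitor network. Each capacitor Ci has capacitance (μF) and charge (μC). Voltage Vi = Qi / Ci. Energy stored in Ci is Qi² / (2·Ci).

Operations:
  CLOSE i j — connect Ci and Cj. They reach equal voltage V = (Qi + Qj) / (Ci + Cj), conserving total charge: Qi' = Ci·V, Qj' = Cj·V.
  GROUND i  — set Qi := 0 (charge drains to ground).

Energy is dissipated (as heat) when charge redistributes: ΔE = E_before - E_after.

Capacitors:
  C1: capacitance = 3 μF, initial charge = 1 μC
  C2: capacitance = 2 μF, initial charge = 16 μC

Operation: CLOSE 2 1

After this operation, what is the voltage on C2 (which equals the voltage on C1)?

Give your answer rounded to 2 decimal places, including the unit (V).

Answer: 3.40 V

Derivation:
Initial: C1(3μF, Q=1μC, V=0.33V), C2(2μF, Q=16μC, V=8.00V)
Op 1: CLOSE 2-1: Q_total=17.00, C_total=5.00, V=3.40; Q2=6.80, Q1=10.20; dissipated=35.267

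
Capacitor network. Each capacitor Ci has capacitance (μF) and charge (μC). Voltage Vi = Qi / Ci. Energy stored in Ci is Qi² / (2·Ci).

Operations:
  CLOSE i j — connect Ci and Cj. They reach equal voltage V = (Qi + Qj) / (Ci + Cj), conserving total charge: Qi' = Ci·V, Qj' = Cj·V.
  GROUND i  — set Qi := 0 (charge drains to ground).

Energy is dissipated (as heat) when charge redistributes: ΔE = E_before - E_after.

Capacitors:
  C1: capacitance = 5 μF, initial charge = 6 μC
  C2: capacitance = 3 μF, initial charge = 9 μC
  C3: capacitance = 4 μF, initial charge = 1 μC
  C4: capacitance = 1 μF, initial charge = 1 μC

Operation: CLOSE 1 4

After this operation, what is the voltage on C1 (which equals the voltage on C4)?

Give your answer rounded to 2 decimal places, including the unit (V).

Initial: C1(5μF, Q=6μC, V=1.20V), C2(3μF, Q=9μC, V=3.00V), C3(4μF, Q=1μC, V=0.25V), C4(1μF, Q=1μC, V=1.00V)
Op 1: CLOSE 1-4: Q_total=7.00, C_total=6.00, V=1.17; Q1=5.83, Q4=1.17; dissipated=0.017

Answer: 1.17 V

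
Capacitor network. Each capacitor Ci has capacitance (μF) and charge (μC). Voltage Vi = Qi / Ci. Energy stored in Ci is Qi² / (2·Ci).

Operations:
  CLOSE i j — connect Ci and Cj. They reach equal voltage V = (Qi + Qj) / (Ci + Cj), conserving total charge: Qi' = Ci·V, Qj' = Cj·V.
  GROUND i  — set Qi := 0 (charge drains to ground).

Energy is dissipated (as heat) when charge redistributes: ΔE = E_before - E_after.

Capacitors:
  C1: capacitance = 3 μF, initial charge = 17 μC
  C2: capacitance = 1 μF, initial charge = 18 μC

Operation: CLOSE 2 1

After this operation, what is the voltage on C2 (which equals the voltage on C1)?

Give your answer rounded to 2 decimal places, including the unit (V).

Answer: 8.75 V

Derivation:
Initial: C1(3μF, Q=17μC, V=5.67V), C2(1μF, Q=18μC, V=18.00V)
Op 1: CLOSE 2-1: Q_total=35.00, C_total=4.00, V=8.75; Q2=8.75, Q1=26.25; dissipated=57.042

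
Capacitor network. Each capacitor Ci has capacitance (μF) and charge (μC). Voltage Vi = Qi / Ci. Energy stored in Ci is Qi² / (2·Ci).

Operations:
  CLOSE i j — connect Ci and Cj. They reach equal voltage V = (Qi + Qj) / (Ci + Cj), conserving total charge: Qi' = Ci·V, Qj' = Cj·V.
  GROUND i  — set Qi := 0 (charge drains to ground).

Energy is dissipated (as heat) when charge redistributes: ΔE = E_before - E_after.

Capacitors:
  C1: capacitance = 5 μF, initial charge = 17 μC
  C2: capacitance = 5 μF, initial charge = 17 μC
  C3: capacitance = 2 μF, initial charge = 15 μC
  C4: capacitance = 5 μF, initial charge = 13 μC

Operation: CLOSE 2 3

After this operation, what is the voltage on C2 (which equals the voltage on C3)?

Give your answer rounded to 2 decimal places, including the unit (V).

Answer: 4.57 V

Derivation:
Initial: C1(5μF, Q=17μC, V=3.40V), C2(5μF, Q=17μC, V=3.40V), C3(2μF, Q=15μC, V=7.50V), C4(5μF, Q=13μC, V=2.60V)
Op 1: CLOSE 2-3: Q_total=32.00, C_total=7.00, V=4.57; Q2=22.86, Q3=9.14; dissipated=12.007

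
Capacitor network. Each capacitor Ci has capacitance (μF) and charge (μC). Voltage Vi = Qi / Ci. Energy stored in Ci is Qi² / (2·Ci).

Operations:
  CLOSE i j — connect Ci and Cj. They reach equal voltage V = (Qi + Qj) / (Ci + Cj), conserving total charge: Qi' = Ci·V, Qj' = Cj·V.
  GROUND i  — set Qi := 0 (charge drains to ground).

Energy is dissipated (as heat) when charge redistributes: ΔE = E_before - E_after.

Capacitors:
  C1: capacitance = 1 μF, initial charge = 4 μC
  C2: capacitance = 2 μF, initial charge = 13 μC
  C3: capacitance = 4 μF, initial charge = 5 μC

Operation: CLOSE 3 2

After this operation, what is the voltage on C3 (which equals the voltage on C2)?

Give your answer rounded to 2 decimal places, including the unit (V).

Initial: C1(1μF, Q=4μC, V=4.00V), C2(2μF, Q=13μC, V=6.50V), C3(4μF, Q=5μC, V=1.25V)
Op 1: CLOSE 3-2: Q_total=18.00, C_total=6.00, V=3.00; Q3=12.00, Q2=6.00; dissipated=18.375

Answer: 3.00 V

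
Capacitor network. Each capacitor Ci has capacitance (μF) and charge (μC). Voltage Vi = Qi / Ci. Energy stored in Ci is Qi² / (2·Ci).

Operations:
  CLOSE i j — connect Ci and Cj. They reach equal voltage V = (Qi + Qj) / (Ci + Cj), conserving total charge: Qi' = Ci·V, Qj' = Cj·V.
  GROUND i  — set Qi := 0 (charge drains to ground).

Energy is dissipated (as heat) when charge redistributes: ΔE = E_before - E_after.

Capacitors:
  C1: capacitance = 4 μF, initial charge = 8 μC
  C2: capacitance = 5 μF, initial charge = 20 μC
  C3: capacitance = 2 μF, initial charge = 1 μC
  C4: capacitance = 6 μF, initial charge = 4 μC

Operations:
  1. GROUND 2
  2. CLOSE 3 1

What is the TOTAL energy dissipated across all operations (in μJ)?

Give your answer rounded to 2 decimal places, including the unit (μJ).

Initial: C1(4μF, Q=8μC, V=2.00V), C2(5μF, Q=20μC, V=4.00V), C3(2μF, Q=1μC, V=0.50V), C4(6μF, Q=4μC, V=0.67V)
Op 1: GROUND 2: Q2=0; energy lost=40.000
Op 2: CLOSE 3-1: Q_total=9.00, C_total=6.00, V=1.50; Q3=3.00, Q1=6.00; dissipated=1.500
Total dissipated: 41.500 μJ

Answer: 41.50 μJ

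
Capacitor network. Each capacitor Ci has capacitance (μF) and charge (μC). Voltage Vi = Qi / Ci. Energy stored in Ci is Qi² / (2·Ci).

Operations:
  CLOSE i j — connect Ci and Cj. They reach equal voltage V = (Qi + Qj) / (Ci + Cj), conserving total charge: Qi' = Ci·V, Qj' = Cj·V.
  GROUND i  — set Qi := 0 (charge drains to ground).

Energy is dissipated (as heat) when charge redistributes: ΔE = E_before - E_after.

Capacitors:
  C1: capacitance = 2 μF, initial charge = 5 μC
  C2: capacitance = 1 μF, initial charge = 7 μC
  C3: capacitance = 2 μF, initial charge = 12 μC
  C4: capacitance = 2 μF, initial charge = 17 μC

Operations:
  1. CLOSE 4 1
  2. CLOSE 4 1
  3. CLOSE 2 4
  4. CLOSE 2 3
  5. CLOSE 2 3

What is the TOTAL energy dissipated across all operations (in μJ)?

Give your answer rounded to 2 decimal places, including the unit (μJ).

Answer: 18.75 μJ

Derivation:
Initial: C1(2μF, Q=5μC, V=2.50V), C2(1μF, Q=7μC, V=7.00V), C3(2μF, Q=12μC, V=6.00V), C4(2μF, Q=17μC, V=8.50V)
Op 1: CLOSE 4-1: Q_total=22.00, C_total=4.00, V=5.50; Q4=11.00, Q1=11.00; dissipated=18.000
Op 2: CLOSE 4-1: Q_total=22.00, C_total=4.00, V=5.50; Q4=11.00, Q1=11.00; dissipated=0.000
Op 3: CLOSE 2-4: Q_total=18.00, C_total=3.00, V=6.00; Q2=6.00, Q4=12.00; dissipated=0.750
Op 4: CLOSE 2-3: Q_total=18.00, C_total=3.00, V=6.00; Q2=6.00, Q3=12.00; dissipated=0.000
Op 5: CLOSE 2-3: Q_total=18.00, C_total=3.00, V=6.00; Q2=6.00, Q3=12.00; dissipated=0.000
Total dissipated: 18.750 μJ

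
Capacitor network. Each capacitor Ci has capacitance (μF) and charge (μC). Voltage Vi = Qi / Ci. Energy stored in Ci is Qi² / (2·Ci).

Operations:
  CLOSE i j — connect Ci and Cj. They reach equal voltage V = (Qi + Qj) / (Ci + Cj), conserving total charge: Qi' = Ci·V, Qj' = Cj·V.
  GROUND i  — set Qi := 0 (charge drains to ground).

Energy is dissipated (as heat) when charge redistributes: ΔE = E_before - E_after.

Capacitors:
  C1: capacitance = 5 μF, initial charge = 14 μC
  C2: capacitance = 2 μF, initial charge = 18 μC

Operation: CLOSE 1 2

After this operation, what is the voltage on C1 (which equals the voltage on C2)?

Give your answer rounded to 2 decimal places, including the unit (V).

Answer: 4.57 V

Derivation:
Initial: C1(5μF, Q=14μC, V=2.80V), C2(2μF, Q=18μC, V=9.00V)
Op 1: CLOSE 1-2: Q_total=32.00, C_total=7.00, V=4.57; Q1=22.86, Q2=9.14; dissipated=27.457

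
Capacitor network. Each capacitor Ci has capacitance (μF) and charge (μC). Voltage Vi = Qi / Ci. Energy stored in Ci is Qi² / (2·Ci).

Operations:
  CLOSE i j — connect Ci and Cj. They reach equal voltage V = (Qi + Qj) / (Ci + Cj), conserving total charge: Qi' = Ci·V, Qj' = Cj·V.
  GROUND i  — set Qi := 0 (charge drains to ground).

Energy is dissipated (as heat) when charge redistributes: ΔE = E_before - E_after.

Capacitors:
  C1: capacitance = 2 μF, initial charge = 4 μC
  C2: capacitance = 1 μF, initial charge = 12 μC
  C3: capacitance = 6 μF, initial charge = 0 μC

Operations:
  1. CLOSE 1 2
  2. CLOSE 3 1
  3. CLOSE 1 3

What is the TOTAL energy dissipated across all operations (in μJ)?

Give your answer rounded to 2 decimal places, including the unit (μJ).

Initial: C1(2μF, Q=4μC, V=2.00V), C2(1μF, Q=12μC, V=12.00V), C3(6μF, Q=0μC, V=0.00V)
Op 1: CLOSE 1-2: Q_total=16.00, C_total=3.00, V=5.33; Q1=10.67, Q2=5.33; dissipated=33.333
Op 2: CLOSE 3-1: Q_total=10.67, C_total=8.00, V=1.33; Q3=8.00, Q1=2.67; dissipated=21.333
Op 3: CLOSE 1-3: Q_total=10.67, C_total=8.00, V=1.33; Q1=2.67, Q3=8.00; dissipated=0.000
Total dissipated: 54.667 μJ

Answer: 54.67 μJ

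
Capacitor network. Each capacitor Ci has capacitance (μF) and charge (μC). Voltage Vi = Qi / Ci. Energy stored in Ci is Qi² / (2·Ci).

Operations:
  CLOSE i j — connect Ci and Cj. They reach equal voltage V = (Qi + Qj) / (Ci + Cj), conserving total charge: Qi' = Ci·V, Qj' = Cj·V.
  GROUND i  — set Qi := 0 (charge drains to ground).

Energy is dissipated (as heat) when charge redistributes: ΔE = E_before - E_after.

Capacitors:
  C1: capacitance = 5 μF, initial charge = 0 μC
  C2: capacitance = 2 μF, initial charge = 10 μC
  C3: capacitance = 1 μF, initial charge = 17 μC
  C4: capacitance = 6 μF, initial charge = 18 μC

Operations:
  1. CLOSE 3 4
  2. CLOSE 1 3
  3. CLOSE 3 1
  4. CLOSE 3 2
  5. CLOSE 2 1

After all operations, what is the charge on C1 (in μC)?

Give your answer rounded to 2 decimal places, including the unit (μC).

Answer: 8.13 μC

Derivation:
Initial: C1(5μF, Q=0μC, V=0.00V), C2(2μF, Q=10μC, V=5.00V), C3(1μF, Q=17μC, V=17.00V), C4(6μF, Q=18μC, V=3.00V)
Op 1: CLOSE 3-4: Q_total=35.00, C_total=7.00, V=5.00; Q3=5.00, Q4=30.00; dissipated=84.000
Op 2: CLOSE 1-3: Q_total=5.00, C_total=6.00, V=0.83; Q1=4.17, Q3=0.83; dissipated=10.417
Op 3: CLOSE 3-1: Q_total=5.00, C_total=6.00, V=0.83; Q3=0.83, Q1=4.17; dissipated=0.000
Op 4: CLOSE 3-2: Q_total=10.83, C_total=3.00, V=3.61; Q3=3.61, Q2=7.22; dissipated=5.787
Op 5: CLOSE 2-1: Q_total=11.39, C_total=7.00, V=1.63; Q2=3.25, Q1=8.13; dissipated=5.511
Final charges: Q1=8.13, Q2=3.25, Q3=3.61, Q4=30.00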